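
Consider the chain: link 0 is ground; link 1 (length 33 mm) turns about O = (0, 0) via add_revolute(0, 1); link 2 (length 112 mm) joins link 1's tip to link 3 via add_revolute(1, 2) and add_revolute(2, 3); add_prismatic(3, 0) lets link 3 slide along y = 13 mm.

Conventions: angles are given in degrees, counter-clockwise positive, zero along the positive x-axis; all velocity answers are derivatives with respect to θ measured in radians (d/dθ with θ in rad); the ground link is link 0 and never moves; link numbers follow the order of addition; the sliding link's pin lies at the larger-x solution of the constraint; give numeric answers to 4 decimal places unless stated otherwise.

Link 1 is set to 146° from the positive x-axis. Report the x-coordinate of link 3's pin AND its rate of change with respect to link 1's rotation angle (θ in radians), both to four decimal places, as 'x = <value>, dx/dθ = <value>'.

geometry: r = 33 mm, L = 112 mm, e = 13 mm
crank pin P = (r cos θ, r sin θ) = (-27.358240, 18.453366)
h = r sin θ − e = 18.453366 − 13 = 5.453366
x = r cos θ + √(L² − h²) = -27.358240 + 111.867157 = 84.508917
dx/dθ = −r sin θ − h·r cos θ/√(L² − h²) (θ in radians; h = 5.453366) = -17.119690

x = 84.5089, dx/dθ = -17.1197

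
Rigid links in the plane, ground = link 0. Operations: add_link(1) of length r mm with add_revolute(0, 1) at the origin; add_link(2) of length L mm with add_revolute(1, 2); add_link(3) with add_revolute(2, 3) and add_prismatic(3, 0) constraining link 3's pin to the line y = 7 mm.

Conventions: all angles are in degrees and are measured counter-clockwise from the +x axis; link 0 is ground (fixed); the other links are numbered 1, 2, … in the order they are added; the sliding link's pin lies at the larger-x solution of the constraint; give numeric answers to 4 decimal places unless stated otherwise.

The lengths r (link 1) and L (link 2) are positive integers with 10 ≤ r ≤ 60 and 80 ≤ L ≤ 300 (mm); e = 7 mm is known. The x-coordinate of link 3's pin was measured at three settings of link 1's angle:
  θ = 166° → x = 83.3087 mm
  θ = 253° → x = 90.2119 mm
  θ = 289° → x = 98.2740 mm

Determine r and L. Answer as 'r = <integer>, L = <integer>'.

constraint per measurement: (x − r cos θ)² + (r sin θ − e)² = L²
subtracting the θ₁ and θ₂ equations cancels the r² and L² terms:
r = (x₁² − x₂²) / (2[(x₁cos θ₁ + e sin θ₁) − (x₂cos θ₂ + e sin θ₂)]) = 13.0000 → r = 13
L² = (x₁ − r cos θ₁)² + (r sin θ₁ − e)² = 9215.9957 → L = 96.0000 → L = 96
check at θ₃=289°: x = 98.2740 (printed 98.2740) ✓

r = 13, L = 96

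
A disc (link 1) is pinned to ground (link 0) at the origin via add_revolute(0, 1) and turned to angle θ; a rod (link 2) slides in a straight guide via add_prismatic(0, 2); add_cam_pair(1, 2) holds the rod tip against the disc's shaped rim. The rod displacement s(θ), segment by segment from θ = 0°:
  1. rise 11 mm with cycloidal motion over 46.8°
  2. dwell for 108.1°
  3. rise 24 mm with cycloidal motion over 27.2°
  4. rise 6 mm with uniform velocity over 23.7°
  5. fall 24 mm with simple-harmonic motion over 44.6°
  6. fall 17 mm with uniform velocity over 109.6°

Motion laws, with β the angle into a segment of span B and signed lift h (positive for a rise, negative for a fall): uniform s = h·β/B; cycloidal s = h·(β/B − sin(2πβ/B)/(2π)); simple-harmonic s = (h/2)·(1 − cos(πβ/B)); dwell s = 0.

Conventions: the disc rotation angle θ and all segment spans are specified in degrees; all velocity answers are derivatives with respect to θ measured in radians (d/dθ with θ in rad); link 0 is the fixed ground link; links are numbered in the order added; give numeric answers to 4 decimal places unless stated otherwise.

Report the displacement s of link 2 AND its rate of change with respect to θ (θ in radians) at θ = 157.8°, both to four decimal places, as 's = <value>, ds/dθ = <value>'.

segment 1 (0° to 46.8°, cycloidal, h = 11) is passed completely: s = 0.0000 + (11) = 11.0000
segment 2 (46.8° to 154.9°, dwell): s unchanged at 11.0000
θ = 157.8° falls in segment 3 (154.9° to 182.1°, cycloidal, h = 24): β = 157.8 − 154.9 = 2.9°, B = 27.2°; Δs = 24·(0.1066 − sin(2π·0.1066)/(2π)) = 0.1871; s = 11.0000 + 0.1871 = 11.1871
velocity in seg [154.9°–182.1°] (cycloidal), θ in radians: β = 2.9° = 0.0506 rad, B = 27.2° = 0.4747 rad; ds/dθ = (h/B)(1 − cos(2πβ/B)) = (24/0.4747)(1 − cos(2π·0.1066)) = 10.925729 mm/rad

s = 11.1871, ds/dθ = 10.9257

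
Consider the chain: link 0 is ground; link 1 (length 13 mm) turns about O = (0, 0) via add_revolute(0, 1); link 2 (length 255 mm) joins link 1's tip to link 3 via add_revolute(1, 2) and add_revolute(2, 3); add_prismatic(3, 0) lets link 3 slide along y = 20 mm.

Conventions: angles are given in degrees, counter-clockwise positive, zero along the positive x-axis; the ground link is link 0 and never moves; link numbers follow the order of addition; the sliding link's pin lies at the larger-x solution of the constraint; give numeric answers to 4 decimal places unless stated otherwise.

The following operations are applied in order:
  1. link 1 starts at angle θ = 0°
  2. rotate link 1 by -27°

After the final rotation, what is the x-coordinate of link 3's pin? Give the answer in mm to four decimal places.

geometry: r = 13 mm, L = 255 mm, e = 20 mm; θ starts at 0°
rotate link 1 by -27°: θ ← 0° -27° = -27°
crank pin P = (r cos θ, r sin θ) = (11.583085, -5.901876)
h = r sin θ − e = -5.901876 − 20 = -25.901876
x = r cos θ + √(L² − h²) = 11.583085 + 253.681085 = 265.264170

265.2642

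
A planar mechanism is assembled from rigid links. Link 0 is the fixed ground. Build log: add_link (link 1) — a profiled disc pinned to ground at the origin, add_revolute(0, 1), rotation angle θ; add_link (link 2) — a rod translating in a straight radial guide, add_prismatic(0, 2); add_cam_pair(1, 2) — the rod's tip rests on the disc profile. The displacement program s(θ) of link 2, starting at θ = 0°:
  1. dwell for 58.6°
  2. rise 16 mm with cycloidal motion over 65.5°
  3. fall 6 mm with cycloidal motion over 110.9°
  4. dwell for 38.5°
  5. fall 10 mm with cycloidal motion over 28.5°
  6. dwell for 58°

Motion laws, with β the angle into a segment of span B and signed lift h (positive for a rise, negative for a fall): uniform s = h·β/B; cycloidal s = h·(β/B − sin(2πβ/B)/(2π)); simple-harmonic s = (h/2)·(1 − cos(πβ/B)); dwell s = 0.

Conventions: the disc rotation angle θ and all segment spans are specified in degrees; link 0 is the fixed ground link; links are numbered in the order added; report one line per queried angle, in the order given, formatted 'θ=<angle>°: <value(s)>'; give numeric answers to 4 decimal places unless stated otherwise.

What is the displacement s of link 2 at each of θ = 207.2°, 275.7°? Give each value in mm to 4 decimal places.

seg 1 [0°–58.6°] dwell: s stays 0.0000
seg 2 [58.6°–124.1°] cycloidal, h=16: full span → s += 16 → s = 16.0000
seg 3 [124.1°–235°] cycloidal, h=-6: θ=207.2° here. β=83.1, B=110.9. -6·(0.7493 − sin(2π·0.7493)/(2π)) = -5.4509 → s = 10.5491
seg 3 [124.1°–235°] cycloidal, h=-6: full span → s += -6 → s = 10.0000
seg 4 [235°–273.5°] dwell: s stays 10.0000
seg 5 [273.5°–302°] cycloidal, h=-10: θ=275.7° here. β=2.2, B=28.5. -10·(0.0772 − sin(2π·0.0772)/(2π)) = -0.0299 → s = 9.9701

θ=207.2°: 10.5491
θ=275.7°: 9.9701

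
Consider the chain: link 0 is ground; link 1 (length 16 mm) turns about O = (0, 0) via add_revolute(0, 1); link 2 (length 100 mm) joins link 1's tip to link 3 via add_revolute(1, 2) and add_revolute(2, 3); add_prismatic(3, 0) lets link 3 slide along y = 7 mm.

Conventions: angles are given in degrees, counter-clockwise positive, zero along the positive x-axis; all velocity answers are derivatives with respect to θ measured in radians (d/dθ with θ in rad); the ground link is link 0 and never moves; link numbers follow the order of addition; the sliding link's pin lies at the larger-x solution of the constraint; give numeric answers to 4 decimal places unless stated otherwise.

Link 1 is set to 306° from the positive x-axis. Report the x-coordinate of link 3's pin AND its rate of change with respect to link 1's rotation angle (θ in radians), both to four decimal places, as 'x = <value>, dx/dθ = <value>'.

geometry: r = 16 mm, L = 100 mm, e = 7 mm
crank pin P = (r cos θ, r sin θ) = (9.404564, -12.944272)
h = r sin θ − e = -12.944272 − 7 = -19.944272
x = r cos θ + √(L² − h²) = 9.404564 + 97.990949 = 107.395513
dx/dθ = −r sin θ − h·r cos θ/√(L² − h²) (θ in radians; h = -19.944272) = 14.858400

x = 107.3955, dx/dθ = 14.8584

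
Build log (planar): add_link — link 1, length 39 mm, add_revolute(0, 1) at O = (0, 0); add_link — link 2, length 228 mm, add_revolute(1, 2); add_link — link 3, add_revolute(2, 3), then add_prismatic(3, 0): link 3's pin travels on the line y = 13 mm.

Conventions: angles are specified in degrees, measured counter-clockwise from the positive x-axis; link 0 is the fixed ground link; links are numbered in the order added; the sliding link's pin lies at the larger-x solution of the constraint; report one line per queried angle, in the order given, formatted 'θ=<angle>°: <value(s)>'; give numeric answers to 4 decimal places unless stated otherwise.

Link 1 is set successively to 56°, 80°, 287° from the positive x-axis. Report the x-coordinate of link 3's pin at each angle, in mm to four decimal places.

geometry: r = 39 mm, L = 228 mm, e = 13 mm
θ=56°: crank pin P = (r cos θ, r sin θ) = (21.808523, 32.332465)
θ=56°: h = r sin θ − e = 32.332465 − 13 = 19.332465
θ=56°: x = r cos θ + √(L² − h²) = 21.808523 + 227.178907 = 248.987430
θ=80°: crank pin P = (r cos θ, r sin θ) = (6.772279, 38.407502)
θ=80°: h = r sin θ − e = 38.407502 − 13 = 25.407502
θ=80°: x = r cos θ + √(L² − h²) = 6.772279 + 226.579917 = 233.352196
θ=287°: crank pin P = (r cos θ, r sin θ) = (11.402496, -37.295885)
θ=287°: h = r sin θ − e = -37.295885 − 13 = -50.295885
θ=287°: x = r cos θ + √(L² − h²) = 11.402496 + 222.383282 = 233.785778

θ=56°: 248.9874
θ=80°: 233.3522
θ=287°: 233.7858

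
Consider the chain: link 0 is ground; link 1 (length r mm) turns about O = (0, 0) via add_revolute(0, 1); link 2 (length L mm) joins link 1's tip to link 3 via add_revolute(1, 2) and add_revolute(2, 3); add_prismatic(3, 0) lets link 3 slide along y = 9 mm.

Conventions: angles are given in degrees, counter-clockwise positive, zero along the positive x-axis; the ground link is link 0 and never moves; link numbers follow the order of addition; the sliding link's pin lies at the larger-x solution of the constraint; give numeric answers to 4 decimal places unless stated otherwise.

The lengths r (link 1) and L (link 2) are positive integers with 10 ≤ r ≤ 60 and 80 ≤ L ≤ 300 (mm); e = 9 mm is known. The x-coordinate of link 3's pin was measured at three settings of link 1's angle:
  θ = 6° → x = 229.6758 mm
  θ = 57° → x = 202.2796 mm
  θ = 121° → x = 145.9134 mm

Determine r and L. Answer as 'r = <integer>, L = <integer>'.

constraint per measurement: (x − r cos θ)² + (r sin θ − e)² = L²
subtracting the θ₁ and θ₂ equations cancels the r² and L² terms:
r = (x₁² − x₂²) / (2[(x₁cos θ₁ + e sin θ₁) − (x₂cos θ₂ + e sin θ₂)]) = 53.0000 → r = 53
L² = (x₁ − r cos θ₁)² + (r sin θ₁ − e)² = 31328.9861 → L = 177.0000 → L = 177
check at θ₃=121°: x = 145.9134 (printed 145.9134) ✓

r = 53, L = 177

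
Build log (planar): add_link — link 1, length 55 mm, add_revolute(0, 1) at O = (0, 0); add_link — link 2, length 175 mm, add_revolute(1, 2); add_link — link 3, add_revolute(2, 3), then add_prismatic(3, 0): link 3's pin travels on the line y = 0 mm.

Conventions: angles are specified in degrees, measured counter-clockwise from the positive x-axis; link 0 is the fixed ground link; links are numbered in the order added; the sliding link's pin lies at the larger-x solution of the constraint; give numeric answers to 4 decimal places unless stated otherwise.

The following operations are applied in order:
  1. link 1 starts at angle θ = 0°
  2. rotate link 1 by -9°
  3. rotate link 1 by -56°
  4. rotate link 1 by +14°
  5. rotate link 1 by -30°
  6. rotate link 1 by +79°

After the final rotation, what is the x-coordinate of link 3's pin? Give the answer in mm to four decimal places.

geometry: r = 55 mm, L = 175 mm, e = 0 mm; θ starts at 0°
rotate link 1 by -9°: θ ← 0° -9° = -9°
rotate link 1 by -56°: θ ← -9° -56° = -65°
rotate link 1 by +14°: θ ← -65° +14° = -51°
rotate link 1 by -30°: θ ← -51° -30° = -81°
rotate link 1 by +79°: θ ← -81° +79° = -2°
crank pin P = (r cos θ, r sin θ) = (54.966495, -1.919472)
h = r sin θ − e = -1.919472 − 0 = -1.919472
x = r cos θ + √(L² − h²) = 54.966495 + 174.989473 = 229.955968

229.9560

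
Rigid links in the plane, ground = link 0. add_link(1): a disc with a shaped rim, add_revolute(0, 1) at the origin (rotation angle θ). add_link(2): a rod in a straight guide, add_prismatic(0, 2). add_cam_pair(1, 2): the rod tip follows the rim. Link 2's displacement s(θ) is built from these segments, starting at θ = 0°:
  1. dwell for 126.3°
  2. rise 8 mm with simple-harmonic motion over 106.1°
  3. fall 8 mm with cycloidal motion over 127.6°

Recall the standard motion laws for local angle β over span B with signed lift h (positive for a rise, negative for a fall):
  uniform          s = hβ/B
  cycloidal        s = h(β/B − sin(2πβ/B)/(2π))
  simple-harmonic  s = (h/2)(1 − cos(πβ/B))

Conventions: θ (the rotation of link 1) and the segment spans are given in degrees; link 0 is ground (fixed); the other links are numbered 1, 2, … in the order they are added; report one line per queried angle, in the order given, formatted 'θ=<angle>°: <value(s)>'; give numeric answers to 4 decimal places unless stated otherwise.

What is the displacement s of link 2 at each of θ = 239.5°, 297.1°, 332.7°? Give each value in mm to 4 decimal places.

segment 1 (0° to 126.3°, dwell): s unchanged at 0.0000
segment 2 (126.3° to 232.4°, simple-harmonic, h = 8) is passed completely: s = 0.0000 + (8) = 8.0000
θ = 239.5° falls in segment 3 (232.4° to 360°, cycloidal, h = -8): β = 239.5 − 232.4 = 7.1°, B = 127.6°; Δs = -8·(0.0556 − sin(2π·0.0556)/(2π)) = -0.0090; s = 8.0000 − 0.0090 = 7.9910
θ = 297.1° falls in segment 3 (232.4° to 360°, cycloidal, h = -8): β = 297.1 − 232.4 = 64.7°, B = 127.6°; Δs = -8·(0.5071 − sin(2π·0.5071)/(2π)) = -4.1128; s = 8.0000 − 4.1128 = 3.8872
θ = 332.7° falls in segment 3 (232.4° to 360°, cycloidal, h = -8): β = 332.7 − 232.4 = 100.3°, B = 127.6°; Δs = -8·(0.7861 − sin(2π·0.7861)/(2π)) = -7.5291; s = 8.0000 − 7.5291 = 0.4709

θ=239.5°: 7.9910
θ=297.1°: 3.8872
θ=332.7°: 0.4709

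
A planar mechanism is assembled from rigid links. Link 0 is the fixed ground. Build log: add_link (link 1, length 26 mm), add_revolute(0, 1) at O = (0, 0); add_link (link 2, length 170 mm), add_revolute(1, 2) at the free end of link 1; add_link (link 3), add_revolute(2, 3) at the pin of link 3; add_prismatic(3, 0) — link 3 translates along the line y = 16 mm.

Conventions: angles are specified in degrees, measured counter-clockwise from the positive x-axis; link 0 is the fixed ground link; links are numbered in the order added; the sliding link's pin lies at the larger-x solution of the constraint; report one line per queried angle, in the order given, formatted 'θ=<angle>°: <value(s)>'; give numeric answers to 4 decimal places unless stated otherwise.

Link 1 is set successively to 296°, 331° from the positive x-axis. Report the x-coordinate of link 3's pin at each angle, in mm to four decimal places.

geometry: r = 26 mm, L = 170 mm, e = 16 mm
θ=296°: crank pin P = (r cos θ, r sin θ) = (11.397650, -23.368645)
θ=296°: h = r sin θ − e = -23.368645 − 16 = -39.368645
θ=296°: x = r cos θ + √(L² − h²) = 11.397650 + 165.378686 = 176.776336
θ=331°: crank pin P = (r cos θ, r sin θ) = (22.740112, -12.605050)
θ=331°: h = r sin θ − e = -12.605050 − 16 = -28.605050
θ=331°: x = r cos θ + √(L² − h²) = 22.740112 + 167.576105 = 190.316218

θ=296°: 176.7763
θ=331°: 190.3162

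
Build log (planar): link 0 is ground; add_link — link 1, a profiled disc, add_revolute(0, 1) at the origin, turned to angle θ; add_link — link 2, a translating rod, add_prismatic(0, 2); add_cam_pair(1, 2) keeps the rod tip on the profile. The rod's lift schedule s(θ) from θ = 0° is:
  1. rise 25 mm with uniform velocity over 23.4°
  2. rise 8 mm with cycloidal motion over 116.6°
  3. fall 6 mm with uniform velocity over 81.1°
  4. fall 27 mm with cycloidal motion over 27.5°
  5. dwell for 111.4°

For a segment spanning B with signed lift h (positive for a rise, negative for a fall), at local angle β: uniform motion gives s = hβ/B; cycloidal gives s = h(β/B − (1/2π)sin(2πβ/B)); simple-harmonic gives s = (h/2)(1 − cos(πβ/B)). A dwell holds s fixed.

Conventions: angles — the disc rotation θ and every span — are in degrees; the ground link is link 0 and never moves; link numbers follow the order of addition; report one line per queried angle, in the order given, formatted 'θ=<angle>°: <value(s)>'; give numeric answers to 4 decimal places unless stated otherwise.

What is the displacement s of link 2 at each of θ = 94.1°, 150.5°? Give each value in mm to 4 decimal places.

seg 1 [0°–23.4°] uniform, h=25: full span → s += 25 → s = 25.0000
seg 2 [23.4°–140°] cycloidal, h=8: θ=94.1° here. β=70.7, B=116.6. 8·(0.6063 − sin(2π·0.6063)/(2π)) = 5.6396 → s = 30.6396
seg 2 [23.4°–140°] cycloidal, h=8: full span → s += 8 → s = 33.0000
seg 3 [140°–221.1°] uniform, h=-6: θ=150.5° here. β=10.5, B=81.1. -6·10.5/81.1 = -0.7768 → s = 32.2232

θ=94.1°: 30.6396
θ=150.5°: 32.2232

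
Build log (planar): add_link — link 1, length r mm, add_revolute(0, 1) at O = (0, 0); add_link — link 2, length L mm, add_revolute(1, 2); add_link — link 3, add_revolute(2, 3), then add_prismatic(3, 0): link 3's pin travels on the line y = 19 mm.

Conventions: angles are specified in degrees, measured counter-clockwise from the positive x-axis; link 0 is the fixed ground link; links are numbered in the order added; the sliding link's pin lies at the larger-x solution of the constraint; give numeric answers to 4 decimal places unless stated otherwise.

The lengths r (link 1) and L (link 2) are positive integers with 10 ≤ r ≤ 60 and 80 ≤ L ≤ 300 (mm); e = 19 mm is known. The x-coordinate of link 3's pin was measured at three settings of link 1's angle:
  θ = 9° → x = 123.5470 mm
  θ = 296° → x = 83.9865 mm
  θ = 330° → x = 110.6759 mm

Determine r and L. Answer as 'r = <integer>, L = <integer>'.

constraint per measurement: (x − r cos θ)² + (r sin θ − e)² = L²
subtracting the θ₁ and θ₂ equations cancels the r² and L² terms:
r = (x₁² − x₂²) / (2[(x₁cos θ₁ + e sin θ₁) − (x₂cos θ₂ + e sin θ₂)]) = 39.0000 → r = 39
L² = (x₁ − r cos θ₁)² + (r sin θ₁ − e)² = 7396.0027 → L = 86.0000 → L = 86
check at θ₃=330°: x = 110.6759 (printed 110.6759) ✓

r = 39, L = 86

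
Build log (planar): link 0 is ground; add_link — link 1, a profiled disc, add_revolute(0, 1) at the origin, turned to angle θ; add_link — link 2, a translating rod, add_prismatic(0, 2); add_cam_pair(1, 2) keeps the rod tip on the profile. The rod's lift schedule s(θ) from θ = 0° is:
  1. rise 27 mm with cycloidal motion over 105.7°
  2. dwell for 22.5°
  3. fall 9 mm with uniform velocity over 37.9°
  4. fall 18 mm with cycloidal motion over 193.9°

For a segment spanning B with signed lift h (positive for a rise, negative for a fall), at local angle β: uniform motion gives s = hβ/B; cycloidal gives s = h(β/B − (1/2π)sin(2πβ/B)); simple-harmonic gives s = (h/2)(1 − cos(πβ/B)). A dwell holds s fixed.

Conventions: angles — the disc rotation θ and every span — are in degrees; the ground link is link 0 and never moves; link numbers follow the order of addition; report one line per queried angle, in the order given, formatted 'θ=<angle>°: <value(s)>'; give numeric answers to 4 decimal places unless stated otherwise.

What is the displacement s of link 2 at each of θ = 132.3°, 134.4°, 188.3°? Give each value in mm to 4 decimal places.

seg 1 [0°–105.7°] cycloidal, h=27: full span → s += 27 → s = 27.0000
seg 2 [105.7°–128.2°] dwell: s stays 27.0000
seg 3 [128.2°–166.1°] uniform, h=-9: θ=132.3° here. β=4.1, B=37.9. -9·4.1/37.9 = -0.9736 → s = 26.0264
seg 3 [128.2°–166.1°] uniform, h=-9: θ=134.4° here. β=6.2, B=37.9. -9·6.2/37.9 = -1.4723 → s = 25.5277
seg 3 [128.2°–166.1°] uniform, h=-9: full span → s += -9 → s = 18.0000
seg 4 [166.1°–360°] cycloidal, h=-18: θ=188.3° here. β=22.2, B=193.9. -18·(0.1145 − sin(2π·0.1145)/(2π)) = -0.1732 → s = 17.8268

θ=132.3°: 26.0264
θ=134.4°: 25.5277
θ=188.3°: 17.8268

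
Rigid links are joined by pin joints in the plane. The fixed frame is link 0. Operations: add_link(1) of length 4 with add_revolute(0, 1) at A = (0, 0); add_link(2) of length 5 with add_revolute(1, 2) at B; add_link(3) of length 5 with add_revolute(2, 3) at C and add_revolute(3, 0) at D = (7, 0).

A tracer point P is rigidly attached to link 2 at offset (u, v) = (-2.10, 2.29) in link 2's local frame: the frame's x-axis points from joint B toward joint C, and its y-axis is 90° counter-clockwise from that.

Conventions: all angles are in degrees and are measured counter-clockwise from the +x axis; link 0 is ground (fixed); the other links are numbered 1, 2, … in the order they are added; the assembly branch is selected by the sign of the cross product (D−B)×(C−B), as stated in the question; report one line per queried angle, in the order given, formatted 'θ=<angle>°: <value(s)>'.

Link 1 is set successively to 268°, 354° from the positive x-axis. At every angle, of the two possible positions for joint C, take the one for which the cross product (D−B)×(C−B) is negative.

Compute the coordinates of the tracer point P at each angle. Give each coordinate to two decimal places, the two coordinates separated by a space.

A=(0,0), D=(7.00,0)
θ=268°: B = A + 4.00·(cos268°, sin268°) = (-0.1396, -3.9976)
θ=268°: |BD| = 8.1826
θ=268°: circle(B,5.00) ∩ circle(D,5.00): a=4.0913, h=2.8743
θ=268°:   candidates: C₊=(2.0260,0.5091) cross=23.519; C₋=(4.8344,-4.5067) cross=-23.519
θ=268°:   branch - wants cross < 0 → take C=(4.8344,-4.5067) (cross=-23.519)
θ=268°: ex = (C−B)/|BC| = (0.9948,-0.1018); ey = (0.1018,0.9948)
θ=268°: P = B + -2.10·ex + 2.29·ey = (-1.9955,-1.5056)
θ=354°: B = A + 4.00·(cos354°, sin354°) = (3.9781, -0.4181)
θ=354°: |BD| = 3.0507
θ=354°: circle(B,5.00) ∩ circle(D,5.00): a=1.5254, h=4.7616
θ=354°:   candidates: C₊=(4.8364,4.5077) cross=14.526; C₋=(6.1417,-4.9258) cross=-14.526
θ=354°:   branch - wants cross < 0 → take C=(6.1417,-4.9258) (cross=-14.526)
θ=354°: ex = (C−B)/|BC| = (0.4327,-0.9015); ey = (0.9015,0.4327)
θ=354°: P = B + -2.10·ex + 2.29·ey = (5.1339,2.4660)

θ=268°: -2.00 -1.51
θ=354°: 5.13 2.47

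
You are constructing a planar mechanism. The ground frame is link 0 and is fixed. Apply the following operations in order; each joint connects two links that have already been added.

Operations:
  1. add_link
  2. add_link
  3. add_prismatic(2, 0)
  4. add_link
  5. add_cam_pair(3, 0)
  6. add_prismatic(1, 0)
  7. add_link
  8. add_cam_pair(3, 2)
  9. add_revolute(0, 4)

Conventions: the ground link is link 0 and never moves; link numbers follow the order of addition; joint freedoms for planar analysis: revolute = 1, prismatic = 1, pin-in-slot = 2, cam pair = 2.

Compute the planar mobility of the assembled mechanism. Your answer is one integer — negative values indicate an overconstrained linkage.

L=1 J1=0 J2=0
add link → L=2 J1=0 J2=0
add link → L=3 J1=0 J2=0
P@2,0 dof=1 J1 → L=3 J1=1 J2=0
add link → L=4 J1=1 J2=0
C@3,0 dof=2 J2 → L=4 J1=1 J2=1
P@1,0 dof=1 J1 → L=4 J1=2 J2=1
add link → L=5 J1=2 J2=1
C@3,2 dof=2 J2 → L=5 J1=2 J2=2
R@0,4 dof=1 J1 → L=5 J1=3 J2=2
M=3(L−1)−2J1−J2=3·4−2·3−2=4

M = 4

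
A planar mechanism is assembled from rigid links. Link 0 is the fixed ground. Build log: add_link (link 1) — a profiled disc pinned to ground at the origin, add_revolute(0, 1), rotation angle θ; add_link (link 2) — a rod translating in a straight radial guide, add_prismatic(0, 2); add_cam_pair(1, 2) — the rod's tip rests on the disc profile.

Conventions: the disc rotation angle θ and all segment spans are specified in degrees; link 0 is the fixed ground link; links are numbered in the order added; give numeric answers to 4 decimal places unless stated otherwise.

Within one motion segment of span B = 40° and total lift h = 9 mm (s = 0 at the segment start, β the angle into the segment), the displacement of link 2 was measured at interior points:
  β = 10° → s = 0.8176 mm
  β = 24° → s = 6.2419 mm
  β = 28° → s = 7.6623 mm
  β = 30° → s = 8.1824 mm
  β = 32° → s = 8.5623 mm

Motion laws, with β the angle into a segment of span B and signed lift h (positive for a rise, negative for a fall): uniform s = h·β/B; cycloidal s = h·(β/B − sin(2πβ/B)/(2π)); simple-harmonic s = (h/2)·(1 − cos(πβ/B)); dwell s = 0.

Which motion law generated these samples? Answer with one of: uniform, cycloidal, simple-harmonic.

candidates at β/B = r: uniform s = h·r (linear in β); cycloidal s = h·(r − sin(2πr)/(2π)); simple-harmonic s = (h/2)(1 − cos(πr))
β=10°: printed 0.8176 | uniform 2.2500, cycloidal 0.8176, simple-harmonic 1.3180
β=24°: printed 6.2419 | uniform 5.4000, cycloidal 6.2419, simple-harmonic 5.8906
β=28°: printed 7.6623 | uniform 6.3000, cycloidal 7.6623, simple-harmonic 7.1450
β=30°: printed 8.1824 | uniform 6.7500, cycloidal 8.1824, simple-harmonic 7.6820
β=32°: printed 8.5623 | uniform 7.2000, cycloidal 8.5623, simple-harmonic 8.1406
only one law matches every sample → cycloidal

cycloidal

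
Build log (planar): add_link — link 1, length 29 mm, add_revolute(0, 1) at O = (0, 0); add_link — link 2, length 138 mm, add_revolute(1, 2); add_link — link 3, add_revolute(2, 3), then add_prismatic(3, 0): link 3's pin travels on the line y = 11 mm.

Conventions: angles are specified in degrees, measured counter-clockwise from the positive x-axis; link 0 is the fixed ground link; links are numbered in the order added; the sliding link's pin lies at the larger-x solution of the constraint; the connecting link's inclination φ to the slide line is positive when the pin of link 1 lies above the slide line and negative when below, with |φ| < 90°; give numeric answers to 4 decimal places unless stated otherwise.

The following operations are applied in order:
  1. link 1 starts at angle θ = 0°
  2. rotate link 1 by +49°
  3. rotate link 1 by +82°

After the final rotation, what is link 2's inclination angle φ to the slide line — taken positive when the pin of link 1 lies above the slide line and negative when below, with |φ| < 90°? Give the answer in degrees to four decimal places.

geometry: r = 29 mm, L = 138 mm, e = 11 mm; θ starts at 0°
rotate link 1 by +49°: θ ← 0° +49° = 49°
rotate link 1 by +82°: θ ← 49° +82° = 131°
h = r sin θ − e = 21.886578 − 11 = 10.886578
sin φ = h / L = 10.886578 / 138 = 0.07888825
φ = arcsin(0.07888825) = 4.524665°

4.5247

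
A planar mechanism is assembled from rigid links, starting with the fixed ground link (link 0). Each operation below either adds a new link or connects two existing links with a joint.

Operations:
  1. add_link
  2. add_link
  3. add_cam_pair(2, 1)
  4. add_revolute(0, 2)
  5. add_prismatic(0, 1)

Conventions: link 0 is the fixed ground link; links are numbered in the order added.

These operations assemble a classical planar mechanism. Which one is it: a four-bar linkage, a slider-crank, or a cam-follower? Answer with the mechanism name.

links: 3 (incl. ground); joints: 1 revolute, 1 prismatic, 1 higher (cam) pair, forming one closed loop
3 links, revolute + prismatic + higher pair in one loop → cam-follower

cam-follower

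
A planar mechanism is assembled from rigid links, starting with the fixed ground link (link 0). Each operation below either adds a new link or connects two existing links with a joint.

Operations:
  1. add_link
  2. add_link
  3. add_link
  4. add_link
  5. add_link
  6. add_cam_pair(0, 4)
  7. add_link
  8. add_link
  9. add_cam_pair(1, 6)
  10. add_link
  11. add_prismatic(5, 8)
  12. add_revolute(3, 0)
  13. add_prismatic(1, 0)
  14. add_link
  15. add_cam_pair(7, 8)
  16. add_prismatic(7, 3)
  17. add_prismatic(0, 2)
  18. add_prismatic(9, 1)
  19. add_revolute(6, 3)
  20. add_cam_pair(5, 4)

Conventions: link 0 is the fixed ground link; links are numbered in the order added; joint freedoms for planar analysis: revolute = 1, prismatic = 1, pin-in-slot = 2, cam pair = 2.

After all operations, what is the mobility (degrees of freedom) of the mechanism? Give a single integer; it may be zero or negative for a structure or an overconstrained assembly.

L=1 J1=0 J2=0
add link → L=2 J1=0 J2=0
add link → L=3 J1=0 J2=0
add link → L=4 J1=0 J2=0
add link → L=5 J1=0 J2=0
add link → L=6 J1=0 J2=0
C@0,4 dof=2 J2 → L=6 J1=0 J2=1
add link → L=7 J1=0 J2=1
add link → L=8 J1=0 J2=1
C@1,6 dof=2 J2 → L=8 J1=0 J2=2
add link → L=9 J1=0 J2=2
P@5,8 dof=1 J1 → L=9 J1=1 J2=2
R@3,0 dof=1 J1 → L=9 J1=2 J2=2
P@1,0 dof=1 J1 → L=9 J1=3 J2=2
add link → L=10 J1=3 J2=2
C@7,8 dof=2 J2 → L=10 J1=3 J2=3
P@7,3 dof=1 J1 → L=10 J1=4 J2=3
P@0,2 dof=1 J1 → L=10 J1=5 J2=3
P@9,1 dof=1 J1 → L=10 J1=6 J2=3
R@6,3 dof=1 J1 → L=10 J1=7 J2=3
C@5,4 dof=2 J2 → L=10 J1=7 J2=4
M=3(L−1)−2J1−J2=3·9−2·7−4=9

M = 9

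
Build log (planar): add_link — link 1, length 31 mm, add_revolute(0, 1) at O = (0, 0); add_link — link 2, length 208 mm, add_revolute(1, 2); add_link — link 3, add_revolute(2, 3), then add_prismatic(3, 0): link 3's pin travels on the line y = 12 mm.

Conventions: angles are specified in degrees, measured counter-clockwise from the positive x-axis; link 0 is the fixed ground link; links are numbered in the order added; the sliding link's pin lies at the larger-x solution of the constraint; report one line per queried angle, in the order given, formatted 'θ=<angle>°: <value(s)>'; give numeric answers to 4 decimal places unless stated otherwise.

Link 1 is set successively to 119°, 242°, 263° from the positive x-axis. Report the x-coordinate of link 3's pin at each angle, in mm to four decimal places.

geometry: r = 31 mm, L = 208 mm, e = 12 mm
θ=119°: crank pin P = (r cos θ, r sin θ) = (-15.029098, 27.113211)
θ=119°: h = r sin θ − e = 27.113211 − 12 = 15.113211
θ=119°: x = r cos θ + √(L² − h²) = -15.029098 + 207.450213 = 192.421115
θ=242°: crank pin P = (r cos θ, r sin θ) = (-14.553618, -27.371375)
θ=242°: h = r sin θ − e = -27.371375 − 12 = -39.371375
θ=242°: x = r cos θ + √(L² − h²) = -14.553618 + 204.239797 = 189.686179
θ=263°: crank pin P = (r cos θ, r sin θ) = (-3.777950, -30.768931)
θ=263°: h = r sin θ − e = -30.768931 − 12 = -42.768931
θ=263°: x = r cos θ + √(L² − h²) = -3.777950 + 203.555443 = 199.777494

θ=119°: 192.4211
θ=242°: 189.6862
θ=263°: 199.7775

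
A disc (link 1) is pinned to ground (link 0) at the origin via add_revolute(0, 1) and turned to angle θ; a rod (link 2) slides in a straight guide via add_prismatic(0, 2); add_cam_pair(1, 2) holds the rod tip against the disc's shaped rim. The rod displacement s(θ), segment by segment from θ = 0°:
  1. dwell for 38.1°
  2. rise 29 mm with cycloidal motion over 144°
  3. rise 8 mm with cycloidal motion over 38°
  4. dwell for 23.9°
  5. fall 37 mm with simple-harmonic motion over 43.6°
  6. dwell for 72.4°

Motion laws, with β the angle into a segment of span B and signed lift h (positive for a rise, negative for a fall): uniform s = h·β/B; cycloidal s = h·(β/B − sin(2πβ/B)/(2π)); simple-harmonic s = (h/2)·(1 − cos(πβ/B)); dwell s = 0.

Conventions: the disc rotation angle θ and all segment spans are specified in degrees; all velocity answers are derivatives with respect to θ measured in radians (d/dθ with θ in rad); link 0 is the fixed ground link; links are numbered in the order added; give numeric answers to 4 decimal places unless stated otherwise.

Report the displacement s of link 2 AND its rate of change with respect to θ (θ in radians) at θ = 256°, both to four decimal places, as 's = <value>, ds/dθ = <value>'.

segment 1 (0° to 38.1°, dwell): s unchanged at 0.0000
segment 2 (38.1° to 182.1°, cycloidal, h = 29) is passed completely: s = 0.0000 + (29) = 29.0000
segment 3 (182.1° to 220.1°, cycloidal, h = 8) is passed completely: s = 29.0000 + (8) = 37.0000
segment 4 (220.1° to 244°, dwell): s unchanged at 37.0000
θ = 256° falls in segment 5 (244° to 287.6°, simple-harmonic, h = -37): β = 256 − 244 = 12°, B = 43.6°; Δs = -37/2·(1 − cos(π·0.2752)) = -6.4954; s = 37.0000 − 6.4954 = 30.5046
velocity in seg [244°–287.6°] (simple-harmonic), θ in radians: β = 12° = 0.2094 rad, B = 43.6° = 0.7610 rad; ds/dθ = (πh/(2B)) sin(πβ/B) = (π·(-37)/(2·0.7610)) sin(π·0.2752) = -58.112603 mm/rad

s = 30.5046, ds/dθ = -58.1126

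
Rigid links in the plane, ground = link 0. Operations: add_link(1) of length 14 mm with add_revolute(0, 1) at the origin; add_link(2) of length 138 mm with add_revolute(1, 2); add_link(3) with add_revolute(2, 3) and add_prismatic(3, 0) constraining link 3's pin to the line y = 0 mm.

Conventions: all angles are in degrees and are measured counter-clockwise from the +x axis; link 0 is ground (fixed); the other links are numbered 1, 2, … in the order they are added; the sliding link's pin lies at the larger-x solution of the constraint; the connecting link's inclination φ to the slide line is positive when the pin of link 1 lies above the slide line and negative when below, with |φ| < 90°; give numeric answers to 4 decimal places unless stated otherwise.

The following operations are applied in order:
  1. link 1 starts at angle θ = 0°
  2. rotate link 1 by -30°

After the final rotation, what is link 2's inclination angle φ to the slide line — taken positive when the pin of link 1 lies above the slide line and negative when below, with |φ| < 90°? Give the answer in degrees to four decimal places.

geometry: r = 14 mm, L = 138 mm, e = 0 mm; θ starts at 0°
rotate link 1 by -30°: θ ← 0° -30° = -30°
h = r sin θ − e = -7.000000 − 0 = -7.000000
sin φ = h / L = -7.000000 / 138 = -0.05072464
φ = arcsin(-0.05072464) = -2.907555°

-2.9076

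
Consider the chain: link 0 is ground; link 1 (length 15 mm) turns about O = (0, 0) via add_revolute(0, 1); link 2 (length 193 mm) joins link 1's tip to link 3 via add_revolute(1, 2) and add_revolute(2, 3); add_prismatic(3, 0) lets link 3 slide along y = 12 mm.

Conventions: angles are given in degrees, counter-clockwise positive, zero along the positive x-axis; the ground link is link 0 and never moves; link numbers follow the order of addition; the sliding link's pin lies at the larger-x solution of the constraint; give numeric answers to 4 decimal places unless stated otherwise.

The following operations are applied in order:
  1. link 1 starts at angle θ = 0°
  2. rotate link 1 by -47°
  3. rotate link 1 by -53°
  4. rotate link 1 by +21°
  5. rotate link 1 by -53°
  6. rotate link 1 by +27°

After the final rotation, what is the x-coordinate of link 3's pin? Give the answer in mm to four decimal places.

geometry: r = 15 mm, L = 193 mm, e = 12 mm; θ starts at 0°
rotate link 1 by -47°: θ ← 0° -47° = -47°
rotate link 1 by -53°: θ ← -47° -53° = -100°
rotate link 1 by +21°: θ ← -100° +21° = -79°
rotate link 1 by -53°: θ ← -79° -53° = -132°
rotate link 1 by +27°: θ ← -132° +27° = -105°
crank pin P = (r cos θ, r sin θ) = (-3.882286, -14.488887)
h = r sin θ − e = -14.488887 − 12 = -26.488887
x = r cos θ + √(L² − h²) = -3.882286 + 191.173583 = 187.291297

187.2913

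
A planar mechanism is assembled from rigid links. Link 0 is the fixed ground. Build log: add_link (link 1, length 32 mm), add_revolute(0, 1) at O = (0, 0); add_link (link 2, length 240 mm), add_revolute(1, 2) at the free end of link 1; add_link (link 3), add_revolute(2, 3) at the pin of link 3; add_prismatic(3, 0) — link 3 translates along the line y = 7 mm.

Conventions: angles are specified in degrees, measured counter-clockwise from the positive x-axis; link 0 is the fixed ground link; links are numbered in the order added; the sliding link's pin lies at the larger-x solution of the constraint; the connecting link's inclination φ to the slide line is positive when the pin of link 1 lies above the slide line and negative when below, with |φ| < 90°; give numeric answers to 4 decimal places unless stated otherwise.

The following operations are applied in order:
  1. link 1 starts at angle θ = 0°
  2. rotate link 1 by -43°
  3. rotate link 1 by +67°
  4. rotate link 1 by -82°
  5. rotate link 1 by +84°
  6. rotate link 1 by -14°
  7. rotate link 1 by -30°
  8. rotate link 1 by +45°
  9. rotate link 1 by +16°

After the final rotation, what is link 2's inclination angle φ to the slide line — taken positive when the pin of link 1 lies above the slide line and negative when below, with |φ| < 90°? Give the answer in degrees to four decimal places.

geometry: r = 32 mm, L = 240 mm, e = 7 mm; θ starts at 0°
rotate link 1 by -43°: θ ← 0° -43° = -43°
rotate link 1 by +67°: θ ← -43° +67° = 24°
rotate link 1 by -82°: θ ← 24° -82° = -58°
rotate link 1 by +84°: θ ← -58° +84° = 26°
rotate link 1 by -14°: θ ← 26° -14° = 12°
rotate link 1 by -30°: θ ← 12° -30° = -18°
rotate link 1 by +45°: θ ← -18° +45° = 27°
rotate link 1 by +16°: θ ← 27° +16° = 43°
h = r sin θ − e = 21.823948 − 7 = 14.823948
sin φ = h / L = 14.823948 / 240 = 0.06176645
φ = arcsin(0.06176645) = 3.541211°

3.5412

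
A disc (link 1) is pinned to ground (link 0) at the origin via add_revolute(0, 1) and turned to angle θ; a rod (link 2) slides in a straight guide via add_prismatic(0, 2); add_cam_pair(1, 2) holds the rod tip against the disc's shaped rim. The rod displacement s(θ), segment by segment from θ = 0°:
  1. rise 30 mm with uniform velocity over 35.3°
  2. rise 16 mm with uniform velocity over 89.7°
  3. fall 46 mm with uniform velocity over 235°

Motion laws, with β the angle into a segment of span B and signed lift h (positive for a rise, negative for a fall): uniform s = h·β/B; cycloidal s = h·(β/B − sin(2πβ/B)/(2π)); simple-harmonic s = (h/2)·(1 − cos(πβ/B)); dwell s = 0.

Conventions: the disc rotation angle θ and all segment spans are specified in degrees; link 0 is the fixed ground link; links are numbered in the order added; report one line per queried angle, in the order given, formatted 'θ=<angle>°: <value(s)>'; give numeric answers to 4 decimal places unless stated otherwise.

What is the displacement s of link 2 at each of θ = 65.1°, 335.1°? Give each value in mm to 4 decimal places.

segment 1 (0° to 35.3°, uniform, h = 30) is passed completely: s = 0.0000 + (30) = 30.0000
θ = 65.1° falls in segment 2 (35.3° to 125°, uniform, h = 16): β = 65.1 − 35.3 = 29.8°, B = 89.7°; Δs = 16·29.8/89.7 = 5.3155; s = 30.0000 + 5.3155 = 35.3155
segment 2 (35.3° to 125°, uniform, h = 16) is passed completely: s = 30.0000 + (16) = 46.0000
θ = 335.1° falls in segment 3 (125° to 360°, uniform, h = -46): β = 335.1 − 125 = 210.1°, B = 235°; Δs = -46·210.1/235 = -41.1260; s = 46.0000 − 41.1260 = 4.8740

θ=65.1°: 35.3155
θ=335.1°: 4.8740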